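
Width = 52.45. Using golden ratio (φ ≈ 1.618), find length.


φ = (1 + √5) / 2 ≈ 1.618
Length = width × φ = 52.45 × 1.618 = 84.8641
≈ 84.86

84.86


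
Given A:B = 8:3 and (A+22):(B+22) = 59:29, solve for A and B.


Let A = 8k, B = 3k.
(8k + 22) / (3k + 22) = 59/29
Cross-multiply: 29(8k + 22) = 59(3k + 22)
232k + 638 = 177k + 1298
232k - 177k = 1298 - 638
55k = 660
k = 660/55 = 12
A = 8×12 = 96, B = 3×12 = 36
= A = 96, B = 36

A = 96, B = 36


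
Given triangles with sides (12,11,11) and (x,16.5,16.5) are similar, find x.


Scale factor = 16.5/11 = 1.5
Missing side = 12 × 1.5
= 18.0

18.0


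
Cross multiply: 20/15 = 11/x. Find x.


Cross multiply: 20 × x = 15 × 11
20x = 165
x = 165 / 20
= 8.25

8.25


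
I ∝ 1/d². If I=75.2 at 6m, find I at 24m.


I₁d₁² = I₂d₂²
I₂ = I₁ × (d₁/d₂)²
= 75.2 × (6/24)²
= 75.2 × 36/576
= 2707.2/576
= 4.7000

4.7000


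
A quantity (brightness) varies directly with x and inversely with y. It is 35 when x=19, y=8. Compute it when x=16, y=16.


z = k·x/y
Solve for k using the known point: k = z·y/x = 35×8/19 = 280/19 ≈ 14.7368
Now evaluate at x=16, y=16:
z = k × 16 / 16 = (280 × 16) / (19 × 16) = 4480/304
≈ 14.7368

14.7368


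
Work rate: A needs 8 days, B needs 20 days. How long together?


Rate of A = 1/8 per day
Rate of B = 1/20 per day
Combined rate = 1/8 + 1/20 = 28/160 = 0.1750 per day
Days = 1 / combined rate = 160/28
≈ 5.71 days

5.71 days


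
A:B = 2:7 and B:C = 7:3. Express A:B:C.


Match B: multiply A:B by 7 → 14:49
Multiply B:C by 7 → 49:21
Combined: 14:49:21
GCD = 7
= 2:7:3

2:7:3


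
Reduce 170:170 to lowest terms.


GCD(170, 170) = 170
170/170 : 170/170
= 1:1

1:1


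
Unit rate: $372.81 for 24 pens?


Unit rate = total / quantity
= 372.81 / 24
= $15.53 per unit

$15.53 per unit


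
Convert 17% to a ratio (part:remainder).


17% means 17 parts out of 100; remainder = 83
Part : remainder = 17:83
GCD = 1
= 17:83

17:83


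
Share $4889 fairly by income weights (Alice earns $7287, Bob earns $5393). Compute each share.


Total income = 7287 + 5393 = $12680
Alice: $4889 × 7287/12680 = $2809.63
Bob: $4889 × 5393/12680 = $2079.37
= Alice: $2809.63, Bob: $2079.37

Alice: $2809.63, Bob: $2079.37


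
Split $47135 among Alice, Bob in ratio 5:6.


Total parts = 5 + 6 = 11
Alice: 47135 × 5/11 = 21425.00
Bob: 47135 × 6/11 = 25710.00
= Alice: $21425.00, Bob: $25710.00

Alice: $21425.00, Bob: $25710.00


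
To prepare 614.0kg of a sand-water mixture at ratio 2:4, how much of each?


Total parts = 2 + 4 = 6
sand: 614.0 × 2/6 = 204.7kg
water: 614.0 × 4/6 = 409.3kg
= 204.7kg and 409.3kg

204.7kg and 409.3kg


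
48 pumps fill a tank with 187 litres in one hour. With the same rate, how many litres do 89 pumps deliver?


Direct proportion: y/x = constant
k = 187/48 ≈ 3.8958
y₂ = k × 89 = 187 × 89 / 48 = 16643/48
≈ 346.73

346.73


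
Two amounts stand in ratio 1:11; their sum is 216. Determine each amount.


Let A = 1k, B = 11k.
1k + 11k = 216
12k = 216 → k = 216/12 = 18
A = 1×18 = 18, B = 11×18 = 198
= A = 18, B = 198

A = 18, B = 198


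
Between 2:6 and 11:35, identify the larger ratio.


2/6 = 0.3333
11/35 = 0.3143
0.3333 > 0.3143, so 2:6 is greater
= 2:6

2:6


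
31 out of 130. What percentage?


Percentage = (part / whole) × 100
= (31 / 130) × 100
≈ 23.85%

23.85%


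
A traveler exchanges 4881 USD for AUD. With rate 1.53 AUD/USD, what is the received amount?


Amount × rate = 4881 × 1.53
= 7467.93 AUD

7467.93 AUD


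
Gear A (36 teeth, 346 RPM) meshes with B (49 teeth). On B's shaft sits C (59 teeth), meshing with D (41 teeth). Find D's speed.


Stage 1: RPM_B = RPM_A × t_A/t_B = 346 × 36/49 = 12456/49 ≈ 254.20
B and C share a shaft → RPM_C = RPM_B
Stage 2: RPM_D = RPM_C × t_C/t_D = RPM_A × (t_A×t_C)/(t_B×t_D)
Overall ratio = (36×59)/(49×41) = 2124/2009
RPM_D = 346 × 2124/2009 = 734904/2009
≈ 365.81 RPM

365.81 RPM


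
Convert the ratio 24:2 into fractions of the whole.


Total parts = 24 + 2 = 26
First part: 24/26 = 12/13
Second part: 2/26 = 1/13
= 12/13 and 1/13

12/13 and 1/13


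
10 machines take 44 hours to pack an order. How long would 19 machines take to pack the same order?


Inverse proportion: x × y = constant
k = 10 × 44 = 440
y₂ = k / 19 = 440 / 19
= 23.16

23.16


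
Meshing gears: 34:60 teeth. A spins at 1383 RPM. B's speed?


Gear ratio = 34:60 = 17:30
RPM_B = RPM_A × (teeth_A / teeth_B)
= 1383 × (34/60)
= 783.7 RPM

783.7 RPM


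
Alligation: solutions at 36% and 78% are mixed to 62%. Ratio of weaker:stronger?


Let x parts of 36% mix with y parts of 78%.
36x + 78y = 62(x + y)
36x + 78y = 62x + 62y
x(36 - 62) = y(62 - 78)
x/y = (78 - 62)/(62 - 36) = 16/26
Simplify: 8:13
= 8:13

8:13


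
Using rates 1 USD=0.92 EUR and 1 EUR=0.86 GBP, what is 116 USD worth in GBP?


Step 1: 116 USD × 0.92 = 106.72 EUR
Step 2: 106.72 EUR × 0.86 = 91.78 GBP
Implied rate USD→GBP = 0.92 × 0.86 = 0.7912
= 91.78 GBP

91.78 GBP


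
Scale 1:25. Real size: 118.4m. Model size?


Model size = real / scale
= 118.4 / 25
= 4.7360 m

4.7360 m


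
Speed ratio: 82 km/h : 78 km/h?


Ratio = 82:78
GCD = 2
Simplified = 41:39
Time ratio (same distance) = 39:41
Speed ratio = 41:39

41:39


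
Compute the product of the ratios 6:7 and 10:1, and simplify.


Compound ratio = (6×10) : (7×1)
= 60:7
GCD = 1
= 60:7

60:7


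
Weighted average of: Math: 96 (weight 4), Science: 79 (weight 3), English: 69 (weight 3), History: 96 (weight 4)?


Numerator = 96×4 + 79×3 + 69×3 + 96×4
= 384 + 237 + 207 + 384
= 1212
Total weight = 14
Weighted avg = 1212/14
= 86.57

86.57


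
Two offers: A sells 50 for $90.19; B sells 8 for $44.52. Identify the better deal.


Deal A: $90.19/50 = $1.8038/unit
Deal B: $44.52/8 = $5.5650/unit
A is cheaper per unit
= Deal A

Deal A


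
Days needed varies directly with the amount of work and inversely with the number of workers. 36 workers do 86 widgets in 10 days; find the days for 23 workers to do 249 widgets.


Days ∝ work / workers, so d₂ = d₁ × (m₁/m₂) × (w₂/w₁)
Workers factor (inverse): 36/23 ≈ 1.5652
Work factor (direct): 249/86 ≈ 2.8953
d₂ = 10 × 36/23 × 249/86 = (10 × 36 × 249) / (23 × 86) = 89640/1978
≈ 45.32 days

45.32 days


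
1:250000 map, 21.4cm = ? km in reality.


Real distance = map distance × scale
= 21.4cm × 250000
= 5350000 cm = 53500.0 m
= 53.500 km

53.500 km


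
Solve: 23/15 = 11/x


Cross multiply: 23 × x = 15 × 11
23x = 165
x = 165 / 23
= 7.17

7.17


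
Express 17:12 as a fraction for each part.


Total parts = 17 + 12 = 29
First part: 17/29 = 17/29
Second part: 12/29 = 12/29
= 17/29 and 12/29

17/29 and 12/29


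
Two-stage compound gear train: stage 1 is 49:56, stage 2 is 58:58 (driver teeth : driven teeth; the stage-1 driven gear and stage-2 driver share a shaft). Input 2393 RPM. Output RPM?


Stage 1: RPM_B = RPM_A × t_A/t_B = 2393 × 49/56 = 117257/56 ≈ 2093.88
B and C share a shaft → RPM_C = RPM_B
Stage 2: RPM_D = RPM_C × t_C/t_D = RPM_A × (t_A×t_C)/(t_B×t_D)
Overall ratio = (49×58)/(56×58) = 2842/3248
RPM_D = 2393 × 2842/3248 = 6800906/3248
≈ 2093.88 RPM

2093.88 RPM


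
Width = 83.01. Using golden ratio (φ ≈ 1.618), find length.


φ = (1 + √5) / 2 ≈ 1.618
Length = width × φ = 83.01 × 1.618 = 134.31018
≈ 134.31

134.31


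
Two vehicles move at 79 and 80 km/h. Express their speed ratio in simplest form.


Ratio = 79:80
GCD = 1
Simplified = 79:80
Time ratio (same distance) = 80:79
Speed ratio = 79:80

79:80


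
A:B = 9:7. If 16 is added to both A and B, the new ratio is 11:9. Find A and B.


Let A = 9k, B = 7k.
(9k + 16) / (7k + 16) = 11/9
Cross-multiply: 9(9k + 16) = 11(7k + 16)
81k + 144 = 77k + 176
81k - 77k = 176 - 144
4k = 32
k = 32/4 = 8
A = 9×8 = 72, B = 7×8 = 56
= A = 72, B = 56

A = 72, B = 56


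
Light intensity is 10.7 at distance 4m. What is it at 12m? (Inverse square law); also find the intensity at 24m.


I₁d₁² = I₂d₂²
I at 12m = 10.7 × (4/12)² = 10.7 × 16/144 = 171.2/144 ≈ 1.1889
I at 24m = 10.7 × (4/24)² = 10.7 × 16/576 = 171.2/576 ≈ 0.2972
= 1.1889 and 0.2972

1.1889 and 0.2972


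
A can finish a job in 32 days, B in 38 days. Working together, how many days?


Rate of A = 1/32 per day
Rate of B = 1/38 per day
Combined rate = 1/32 + 1/38 = 70/1216 ≈ 0.0576 per day
Days = 1 / combined rate = 1216/70
≈ 17.37 days

17.37 days


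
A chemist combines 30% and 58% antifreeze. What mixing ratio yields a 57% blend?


Let x parts of 30% mix with y parts of 58%.
30x + 58y = 57(x + y)
30x + 58y = 57x + 57y
x(30 - 57) = y(57 - 58)
x/y = (58 - 57)/(57 - 30) = 1/27
Simplify: 1:27
= 1:27

1:27


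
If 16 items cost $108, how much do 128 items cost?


Direct proportion: y/x = constant
k = 108/16 = 6.7500
y₂ = k × 128 = 108 × 128 / 16 = 13824/16
= 864.00

864.00


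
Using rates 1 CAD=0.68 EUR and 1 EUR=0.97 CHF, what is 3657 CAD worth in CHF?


Step 1: 3657 CAD × 0.68 = 2486.76 EUR
Step 2: 2486.76 EUR × 0.97 = 2412.16 CHF
Implied rate CAD→CHF = 0.68 × 0.97 = 0.6596
= 2412.16 CHF

2412.16 CHF


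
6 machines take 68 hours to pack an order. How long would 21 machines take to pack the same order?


Inverse proportion: x × y = constant
k = 6 × 68 = 408
y₂ = k / 21 = 408 / 21
= 19.43

19.43


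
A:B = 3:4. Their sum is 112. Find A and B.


Let A = 3k, B = 4k.
3k + 4k = 112
7k = 112 → k = 112/7 = 16
A = 3×16 = 48, B = 4×16 = 64
= A = 48, B = 64

A = 48, B = 64


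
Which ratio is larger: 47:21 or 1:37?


47/21 = 2.2381
1/37 = 0.0270
2.2381 > 0.0270, so 47:21 is greater
= 47:21

47:21


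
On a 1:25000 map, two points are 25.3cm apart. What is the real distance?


Real distance = map distance × scale
= 25.3cm × 25000
= 632500 cm = 6325.0 m
= 6.325 km

6.325 km


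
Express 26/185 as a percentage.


Percentage = (part / whole) × 100
= (26 / 185) × 100
≈ 14.05%

14.05%


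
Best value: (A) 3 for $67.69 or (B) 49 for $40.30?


Deal A: $67.69/3 = $22.5633/unit
Deal B: $40.30/49 = $0.8224/unit
B is cheaper per unit
= Deal B

Deal B


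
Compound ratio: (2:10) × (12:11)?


Compound ratio = (2×12) : (10×11)
= 24:110
GCD = 2
= 12:55

12:55


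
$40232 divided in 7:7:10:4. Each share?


Total parts = 7 + 7 + 10 + 4 = 28
Part 1: 40232 × 7/28 = 10058.00
Part 2: 40232 × 7/28 = 10058.00
Part 3: 40232 × 10/28 = 14368.57
Part 4: 40232 × 4/28 = 5747.43
= Part 1: $10058.00, Part 2: $10058.00, Part 3: $14368.57, Part 4: $5747.43

Part 1: $10058.00, Part 2: $10058.00, Part 3: $14368.57, Part 4: $5747.43


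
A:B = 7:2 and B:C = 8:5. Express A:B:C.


Match B: multiply A:B by 8 → 56:16
Multiply B:C by 2 → 16:10
Combined: 56:16:10
GCD = 2
= 28:8:5

28:8:5


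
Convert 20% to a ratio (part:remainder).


20% means 20 parts out of 100; remainder = 80
Part : remainder = 20:80
GCD = 20
= 1:4

1:4


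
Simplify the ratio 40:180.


GCD(40, 180) = 20
40/20 : 180/20
= 2:9

2:9


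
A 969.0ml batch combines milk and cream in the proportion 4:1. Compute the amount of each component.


Total parts = 4 + 1 = 5
milk: 969.0 × 4/5 = 775.2ml
cream: 969.0 × 1/5 = 193.8ml
= 775.2ml and 193.8ml

775.2ml and 193.8ml


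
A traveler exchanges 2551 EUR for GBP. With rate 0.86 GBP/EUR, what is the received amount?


Amount × rate = 2551 × 0.86
= 2193.86 GBP

2193.86 GBP


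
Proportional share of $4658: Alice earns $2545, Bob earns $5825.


Total income = 2545 + 5825 = $8370
Alice: $4658 × 2545/8370 = $1416.32
Bob: $4658 × 5825/8370 = $3241.68
= Alice: $1416.32, Bob: $3241.68

Alice: $1416.32, Bob: $3241.68


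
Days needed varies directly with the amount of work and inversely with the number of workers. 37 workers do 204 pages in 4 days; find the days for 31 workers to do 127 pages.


Days ∝ work / workers, so d₂ = d₁ × (m₁/m₂) × (w₂/w₁)
Workers factor (inverse): 37/31 ≈ 1.1935
Work factor (direct): 127/204 ≈ 0.6225
d₂ = 4 × 37/31 × 127/204 = (4 × 37 × 127) / (31 × 204) = 18796/6324
≈ 2.97 days

2.97 days


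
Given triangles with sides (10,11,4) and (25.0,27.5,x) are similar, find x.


Scale factor = 25.0/10 = 2.5
Missing side = 4 × 2.5
= 10.0

10.0


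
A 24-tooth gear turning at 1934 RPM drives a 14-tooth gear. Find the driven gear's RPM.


Gear ratio = 24:14 = 12:7
RPM_B = RPM_A × (teeth_A / teeth_B)
= 1934 × (24/14)
= 3315.4 RPM

3315.4 RPM


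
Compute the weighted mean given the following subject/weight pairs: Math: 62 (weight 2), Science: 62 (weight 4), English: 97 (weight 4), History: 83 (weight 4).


Numerator = 62×2 + 62×4 + 97×4 + 83×4
= 124 + 248 + 388 + 332
= 1092
Total weight = 14
Weighted avg = 1092/14
= 78.00

78.00


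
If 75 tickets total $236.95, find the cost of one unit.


Unit rate = total / quantity
= 236.95 / 75
= $3.16 per unit

$3.16 per unit


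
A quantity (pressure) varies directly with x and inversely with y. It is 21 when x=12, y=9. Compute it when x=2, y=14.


z = k·x/y
Solve for k using the known point: k = z·y/x = 21×9/12 = 189/12 = 15.7500
Now evaluate at x=2, y=14:
z = k × 2 / 14 = (189 × 2) / (12 × 14) = 378/168
= 2.2500

2.2500


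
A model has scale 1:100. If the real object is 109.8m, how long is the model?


Model size = real / scale
= 109.8 / 100
= 1.0980 m

1.0980 m


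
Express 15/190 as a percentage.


Percentage = (part / whole) × 100
= (15 / 190) × 100
≈ 7.89%

7.89%


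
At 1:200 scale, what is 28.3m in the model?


Model size = real / scale
= 28.3 / 200
= 0.1415 m

0.1415 m


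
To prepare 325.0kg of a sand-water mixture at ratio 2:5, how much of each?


Total parts = 2 + 5 = 7
sand: 325.0 × 2/7 = 92.9kg
water: 325.0 × 5/7 = 232.1kg
= 92.9kg and 232.1kg

92.9kg and 232.1kg


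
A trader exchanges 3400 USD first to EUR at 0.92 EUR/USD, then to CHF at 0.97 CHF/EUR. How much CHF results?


Step 1: 3400 USD × 0.92 = 3128.00 EUR
Step 2: 3128.00 EUR × 0.97 = 3034.16 CHF
Implied rate USD→CHF = 0.92 × 0.97 = 0.8924
= 3034.16 CHF

3034.16 CHF


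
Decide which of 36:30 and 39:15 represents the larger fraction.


36/30 = 1.2000
39/15 = 2.6000
1.2000 < 2.6000, so 36:30 is less
= 39:15

39:15


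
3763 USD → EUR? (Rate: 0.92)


Amount × rate = 3763 × 0.92
= 3461.96 EUR

3461.96 EUR


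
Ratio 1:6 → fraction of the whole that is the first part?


Total parts = 1 + 6 = 7
First part: 1/7 = 1/7
= 1/7

1/7


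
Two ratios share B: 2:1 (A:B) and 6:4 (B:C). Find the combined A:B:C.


Match B: multiply A:B by 6 → 12:6
Multiply B:C by 1 → 6:4
Combined: 12:6:4
GCD = 2
= 6:3:2

6:3:2


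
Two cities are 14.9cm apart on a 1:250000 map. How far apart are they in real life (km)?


Real distance = map distance × scale
= 14.9cm × 250000
= 3725000 cm = 37250.0 m
= 37.250 km

37.250 km


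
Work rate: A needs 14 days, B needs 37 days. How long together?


Rate of A = 1/14 per day
Rate of B = 1/37 per day
Combined rate = 1/14 + 1/37 = 51/518 ≈ 0.0985 per day
Days = 1 / combined rate = 518/51
≈ 10.16 days

10.16 days


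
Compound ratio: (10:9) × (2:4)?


Compound ratio = (10×2) : (9×4)
= 20:36
GCD = 4
= 5:9

5:9


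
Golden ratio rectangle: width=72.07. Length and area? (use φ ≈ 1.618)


φ = (1 + √5) / 2 ≈ 1.618
Length = width × φ = 72.07 × 1.618 = 116.60926
≈ 116.61
Area = width × length = 72.07 × 116.60926 = 8404.0293682 ≈ 8404.03
= Length: 116.61, Area: 8404.03

Length: 116.61, Area: 8404.03


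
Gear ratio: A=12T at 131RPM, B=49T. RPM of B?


Gear ratio = 12:49 = 12:49
RPM_B = RPM_A × (teeth_A / teeth_B)
= 131 × (12/49)
= 32.1 RPM

32.1 RPM


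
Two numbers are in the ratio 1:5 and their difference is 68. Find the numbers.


Let A = 1k, B = 5k.
5k - 1k = 68
4k = 68 → k = 68/4 = 17
A = 1×17 = 17, B = 5×17 = 85
= A = 17, B = 85

A = 17, B = 85


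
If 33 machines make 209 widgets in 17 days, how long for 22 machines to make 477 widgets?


Days ∝ work / workers, so d₂ = d₁ × (m₁/m₂) × (w₂/w₁)
Workers factor (inverse): 33/22 = 1.5000
Work factor (direct): 477/209 ≈ 2.2823
d₂ = 17 × 33/22 × 477/209 = (17 × 33 × 477) / (22 × 209) = 267597/4598
≈ 58.20 days

58.20 days


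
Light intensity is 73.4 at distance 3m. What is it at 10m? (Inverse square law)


I₁d₁² = I₂d₂²
I₂ = I₁ × (d₁/d₂)²
= 73.4 × (3/10)²
= 73.4 × 9/100
= 660.6/100
= 6.6060

6.6060


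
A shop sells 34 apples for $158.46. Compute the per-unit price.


Unit rate = total / quantity
= 158.46 / 34
= $4.66 per unit

$4.66 per unit


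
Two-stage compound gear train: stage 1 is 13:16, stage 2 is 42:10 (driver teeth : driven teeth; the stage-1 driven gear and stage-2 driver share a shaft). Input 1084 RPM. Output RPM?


Stage 1: RPM_B = RPM_A × t_A/t_B = 1084 × 13/16 = 14092/16 = 880.75
B and C share a shaft → RPM_C = RPM_B
Stage 2: RPM_D = RPM_C × t_C/t_D = RPM_A × (t_A×t_C)/(t_B×t_D)
Overall ratio = (13×42)/(16×10) = 546/160
RPM_D = 1084 × 546/160 = 591864/160
= 3699.15 RPM

3699.15 RPM


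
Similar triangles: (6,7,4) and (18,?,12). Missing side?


Scale factor = 18/6 = 3
Missing side = 7 × 3
= 21.0

21.0


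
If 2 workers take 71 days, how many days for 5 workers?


Inverse proportion: x × y = constant
k = 2 × 71 = 142
y₂ = k / 5 = 142 / 5
= 28.40

28.40


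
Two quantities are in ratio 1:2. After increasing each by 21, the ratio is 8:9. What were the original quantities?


Let A = 1k, B = 2k.
(1k + 21) / (2k + 21) = 8/9
Cross-multiply: 9(1k + 21) = 8(2k + 21)
9k + 189 = 16k + 168
9k - 16k = 168 - 189
-7k = -21
k = -21/-7 = 3
A = 1×3 = 3, B = 2×3 = 6
= A = 3, B = 6

A = 3, B = 6


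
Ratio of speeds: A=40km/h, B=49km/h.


Ratio = 40:49
GCD = 1
Simplified = 40:49
Time ratio (same distance) = 49:40
Speed ratio = 40:49

40:49


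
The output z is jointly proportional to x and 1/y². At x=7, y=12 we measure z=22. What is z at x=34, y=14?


z = k·x/y²
Solve for k using the known point: k = z·y²/x = 22×144/7 = 3168/7 ≈ 452.5714
Now evaluate at x=34, y=14:
z = k × 34 / 196 = (3168 × 34) / (7 × 196) = 107712/1372
≈ 78.5073

78.5073


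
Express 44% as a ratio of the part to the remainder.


44% means 44 parts out of 100; remainder = 56
Part : remainder = 44:56
GCD = 4
= 11:14

11:14


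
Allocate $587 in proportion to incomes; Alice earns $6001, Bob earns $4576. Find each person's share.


Total income = 6001 + 4576 = $10577
Alice: $587 × 6001/10577 = $333.04
Bob: $587 × 4576/10577 = $253.96
= Alice: $333.04, Bob: $253.96

Alice: $333.04, Bob: $253.96


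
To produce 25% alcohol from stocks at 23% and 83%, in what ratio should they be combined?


Let x parts of 23% mix with y parts of 83%.
23x + 83y = 25(x + y)
23x + 83y = 25x + 25y
x(23 - 25) = y(25 - 83)
x/y = (83 - 25)/(25 - 23) = 58/2
Simplify: 29:1
= 29:1

29:1


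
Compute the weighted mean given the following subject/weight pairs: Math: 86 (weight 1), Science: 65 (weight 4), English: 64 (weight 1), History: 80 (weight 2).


Numerator = 86×1 + 65×4 + 64×1 + 80×2
= 86 + 260 + 64 + 160
= 570
Total weight = 8
Weighted avg = 570/8
= 71.25

71.25


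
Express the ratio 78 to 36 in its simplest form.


GCD(78, 36) = 6
78/6 : 36/6
= 13:6

13:6


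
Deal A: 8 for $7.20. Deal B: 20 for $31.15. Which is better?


Deal A: $7.20/8 = $0.9000/unit
Deal B: $31.15/20 = $1.5575/unit
A is cheaper per unit
= Deal A

Deal A


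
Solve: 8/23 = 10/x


Cross multiply: 8 × x = 23 × 10
8x = 230
x = 230 / 8
= 28.75

28.75


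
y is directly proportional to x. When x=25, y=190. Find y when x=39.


Direct proportion: y/x = constant
k = 190/25 = 7.6000
y₂ = k × 39 = 190 × 39 / 25 = 7410/25
= 296.40

296.40


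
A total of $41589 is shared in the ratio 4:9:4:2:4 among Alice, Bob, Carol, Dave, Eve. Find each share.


Total parts = 4 + 9 + 4 + 2 + 4 = 23
Alice: 41589 × 4/23 = 7232.87
Bob: 41589 × 9/23 = 16273.96
Carol: 41589 × 4/23 = 7232.87
Dave: 41589 × 2/23 = 3616.43
Eve: 41589 × 4/23 = 7232.87
= Alice: $7232.87, Bob: $16273.96, Carol: $7232.87, Dave: $3616.43, Eve: $7232.87

Alice: $7232.87, Bob: $16273.96, Carol: $7232.87, Dave: $3616.43, Eve: $7232.87


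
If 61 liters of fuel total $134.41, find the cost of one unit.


Unit rate = total / quantity
= 134.41 / 61
= $2.20 per unit

$2.20 per unit


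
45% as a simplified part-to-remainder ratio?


45% means 45 parts out of 100; remainder = 55
Part : remainder = 45:55
GCD = 5
= 9:11

9:11


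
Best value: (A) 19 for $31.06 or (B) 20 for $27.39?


Deal A: $31.06/19 = $1.6347/unit
Deal B: $27.39/20 = $1.3695/unit
B is cheaper per unit
= Deal B

Deal B


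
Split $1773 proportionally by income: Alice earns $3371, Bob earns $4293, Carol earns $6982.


Total income = 3371 + 4293 + 6982 = $14646
Alice: $1773 × 3371/14646 = $408.08
Bob: $1773 × 4293/14646 = $519.70
Carol: $1773 × 6982/14646 = $845.22
= Alice: $408.08, Bob: $519.70, Carol: $845.22

Alice: $408.08, Bob: $519.70, Carol: $845.22


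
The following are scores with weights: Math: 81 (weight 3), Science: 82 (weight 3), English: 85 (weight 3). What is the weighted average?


Numerator = 81×3 + 82×3 + 85×3
= 243 + 246 + 255
= 744
Total weight = 9
Weighted avg = 744/9
= 82.67

82.67


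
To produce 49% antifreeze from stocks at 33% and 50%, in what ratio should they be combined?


Let x parts of 33% mix with y parts of 50%.
33x + 50y = 49(x + y)
33x + 50y = 49x + 49y
x(33 - 49) = y(49 - 50)
x/y = (50 - 49)/(49 - 33) = 1/16
Simplify: 1:16
= 1:16

1:16


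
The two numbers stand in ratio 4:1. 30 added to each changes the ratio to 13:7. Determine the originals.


Let A = 4k, B = 1k.
(4k + 30) / (1k + 30) = 13/7
Cross-multiply: 7(4k + 30) = 13(1k + 30)
28k + 210 = 13k + 390
28k - 13k = 390 - 210
15k = 180
k = 180/15 = 12
A = 4×12 = 48, B = 1×12 = 12
= A = 48, B = 12

A = 48, B = 12


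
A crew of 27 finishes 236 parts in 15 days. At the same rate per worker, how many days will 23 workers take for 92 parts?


Days ∝ work / workers, so d₂ = d₁ × (m₁/m₂) × (w₂/w₁)
Workers factor (inverse): 27/23 ≈ 1.1739
Work factor (direct): 92/236 ≈ 0.3898
d₂ = 15 × 27/23 × 92/236 = (15 × 27 × 92) / (23 × 236) = 37260/5428
≈ 6.86 days

6.86 days


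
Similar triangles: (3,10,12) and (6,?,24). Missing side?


Scale factor = 6/3 = 2
Missing side = 10 × 2
= 20.0

20.0


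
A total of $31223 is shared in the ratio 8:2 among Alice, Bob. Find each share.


Total parts = 8 + 2 = 10
Alice: 31223 × 8/10 = 24978.40
Bob: 31223 × 2/10 = 6244.60
= Alice: $24978.40, Bob: $6244.60

Alice: $24978.40, Bob: $6244.60


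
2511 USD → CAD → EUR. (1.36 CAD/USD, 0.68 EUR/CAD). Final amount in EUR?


Step 1: 2511 USD × 1.36 = 3414.96 CAD
Step 2: 3414.96 CAD × 0.68 = 2322.17 EUR
Implied rate USD→EUR = 1.36 × 0.68 = 0.9248
= 2322.17 EUR

2322.17 EUR


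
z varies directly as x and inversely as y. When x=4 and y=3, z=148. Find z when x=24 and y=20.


z = k·x/y
Solve for k using the known point: k = z·y/x = 148×3/4 = 444/4 = 111.0000
Now evaluate at x=24, y=20:
z = k × 24 / 20 = (444 × 24) / (4 × 20) = 10656/80
= 133.2000

133.2000


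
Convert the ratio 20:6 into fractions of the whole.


Total parts = 20 + 6 = 26
First part: 20/26 = 10/13
Second part: 6/26 = 3/13
= 10/13 and 3/13

10/13 and 3/13


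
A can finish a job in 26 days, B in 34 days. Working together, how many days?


Rate of A = 1/26 per day
Rate of B = 1/34 per day
Combined rate = 1/26 + 1/34 = 60/884 ≈ 0.0679 per day
Days = 1 / combined rate = 884/60
≈ 14.73 days

14.73 days


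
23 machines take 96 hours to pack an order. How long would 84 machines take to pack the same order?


Inverse proportion: x × y = constant
k = 23 × 96 = 2208
y₂ = k / 84 = 2208 / 84
= 26.29

26.29


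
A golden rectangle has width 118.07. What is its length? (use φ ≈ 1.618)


φ = (1 + √5) / 2 ≈ 1.618
Length = width × φ = 118.07 × 1.618 = 191.03726
≈ 191.04

191.04


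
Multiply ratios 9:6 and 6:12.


Compound ratio = (9×6) : (6×12)
= 54:72
GCD = 18
= 3:4

3:4


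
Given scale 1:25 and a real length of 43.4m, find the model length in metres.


Model size = real / scale
= 43.4 / 25
= 1.7360 m

1.7360 m


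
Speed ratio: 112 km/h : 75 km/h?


Ratio = 112:75
GCD = 1
Simplified = 112:75
Time ratio (same distance) = 75:112
Speed ratio = 112:75

112:75


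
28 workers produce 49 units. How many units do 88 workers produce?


Direct proportion: y/x = constant
k = 49/28 = 1.7500
y₂ = k × 88 = 49 × 88 / 28 = 4312/28
= 154.00

154.00


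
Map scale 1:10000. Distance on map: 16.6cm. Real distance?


Real distance = map distance × scale
= 16.6cm × 10000
= 166000 cm = 1660.0 m
= 1.660 km

1.660 km


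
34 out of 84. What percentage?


Percentage = (part / whole) × 100
= (34 / 84) × 100
≈ 40.48%

40.48%


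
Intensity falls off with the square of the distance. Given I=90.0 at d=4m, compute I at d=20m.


I₁d₁² = I₂d₂²
I₂ = I₁ × (d₁/d₂)²
= 90.0 × (4/20)²
= 90.0 × 16/400
= 1440/400
= 3.6000

3.6000


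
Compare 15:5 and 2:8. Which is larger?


15/5 = 3.0000
2/8 = 0.2500
3.0000 > 0.2500, so 15:5 is greater
= 15:5

15:5


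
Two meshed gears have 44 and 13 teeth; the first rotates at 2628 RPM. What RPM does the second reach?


Gear ratio = 44:13 = 44:13
RPM_B = RPM_A × (teeth_A / teeth_B)
= 2628 × (44/13)
= 8894.8 RPM

8894.8 RPM


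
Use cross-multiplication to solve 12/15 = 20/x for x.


Cross multiply: 12 × x = 15 × 20
12x = 300
x = 300 / 12
= 25.00

25.00


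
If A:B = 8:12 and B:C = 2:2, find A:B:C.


Match B: multiply A:B by 2 → 16:24
Multiply B:C by 12 → 24:24
Combined: 16:24:24
GCD = 8
= 2:3:3

2:3:3


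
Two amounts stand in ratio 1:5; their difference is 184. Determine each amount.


Let A = 1k, B = 5k.
5k - 1k = 184
4k = 184 → k = 184/4 = 46
A = 1×46 = 46, B = 5×46 = 230
= A = 46, B = 230

A = 46, B = 230


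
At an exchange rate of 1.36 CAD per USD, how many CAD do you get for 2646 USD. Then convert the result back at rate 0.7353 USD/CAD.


Amount × rate = 2646 × 1.36 = 3598.56 CAD
Round-trip: 3598.56 × 0.7353 = 2646.02 USD
= 3598.56 CAD, then 2646.02 USD

3598.56 CAD, then 2646.02 USD


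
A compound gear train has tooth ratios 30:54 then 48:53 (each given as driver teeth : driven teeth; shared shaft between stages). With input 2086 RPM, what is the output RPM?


Stage 1: RPM_B = RPM_A × t_A/t_B = 2086 × 30/54 = 62580/54 ≈ 1158.89
B and C share a shaft → RPM_C = RPM_B
Stage 2: RPM_D = RPM_C × t_C/t_D = RPM_A × (t_A×t_C)/(t_B×t_D)
Overall ratio = (30×48)/(54×53) = 1440/2862
RPM_D = 2086 × 1440/2862 = 3003840/2862
≈ 1049.56 RPM

1049.56 RPM


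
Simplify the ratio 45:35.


GCD(45, 35) = 5
45/5 : 35/5
= 9:7

9:7


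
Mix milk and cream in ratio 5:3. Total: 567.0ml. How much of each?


Total parts = 5 + 3 = 8
milk: 567.0 × 5/8 = 354.4ml
cream: 567.0 × 3/8 = 212.6ml
= 354.4ml and 212.6ml

354.4ml and 212.6ml


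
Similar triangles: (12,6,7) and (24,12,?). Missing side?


Scale factor = 24/12 = 2
Missing side = 7 × 2
= 14.0

14.0


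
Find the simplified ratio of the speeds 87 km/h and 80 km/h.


Ratio = 87:80
GCD = 1
Simplified = 87:80
Time ratio (same distance) = 80:87
Speed ratio = 87:80

87:80


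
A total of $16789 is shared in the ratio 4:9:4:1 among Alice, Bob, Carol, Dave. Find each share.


Total parts = 4 + 9 + 4 + 1 = 18
Alice: 16789 × 4/18 = 3730.89
Bob: 16789 × 9/18 = 8394.50
Carol: 16789 × 4/18 = 3730.89
Dave: 16789 × 1/18 = 932.72
= Alice: $3730.89, Bob: $8394.50, Carol: $3730.89, Dave: $932.72

Alice: $3730.89, Bob: $8394.50, Carol: $3730.89, Dave: $932.72


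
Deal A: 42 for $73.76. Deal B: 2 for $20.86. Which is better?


Deal A: $73.76/42 = $1.7562/unit
Deal B: $20.86/2 = $10.4300/unit
A is cheaper per unit
= Deal A

Deal A


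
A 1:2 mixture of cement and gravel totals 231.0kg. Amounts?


Total parts = 1 + 2 = 3
cement: 231.0 × 1/3 = 77.0kg
gravel: 231.0 × 2/3 = 154.0kg
= 77.0kg and 154.0kg

77.0kg and 154.0kg


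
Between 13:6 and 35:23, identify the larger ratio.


13/6 = 2.1667
35/23 = 1.5217
2.1667 > 1.5217, so 13:6 is greater
= 13:6

13:6


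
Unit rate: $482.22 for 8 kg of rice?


Unit rate = total / quantity
= 482.22 / 8
= $60.28 per unit

$60.28 per unit


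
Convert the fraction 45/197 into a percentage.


Percentage = (part / whole) × 100
= (45 / 197) × 100
≈ 22.84%

22.84%


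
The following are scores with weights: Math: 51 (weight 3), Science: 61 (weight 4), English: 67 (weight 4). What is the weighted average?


Numerator = 51×3 + 61×4 + 67×4
= 153 + 244 + 268
= 665
Total weight = 11
Weighted avg = 665/11
= 60.45

60.45


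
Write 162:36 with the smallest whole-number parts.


GCD(162, 36) = 18
162/18 : 36/18
= 9:2

9:2


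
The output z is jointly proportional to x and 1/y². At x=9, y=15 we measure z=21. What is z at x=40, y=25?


z = k·x/y²
Solve for k using the known point: k = z·y²/x = 21×225/9 = 4725/9 = 525.0000
Now evaluate at x=40, y=25:
z = k × 40 / 625 = (4725 × 40) / (9 × 625) = 189000/5625
= 33.6000

33.6000


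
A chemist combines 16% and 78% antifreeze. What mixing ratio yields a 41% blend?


Let x parts of 16% mix with y parts of 78%.
16x + 78y = 41(x + y)
16x + 78y = 41x + 41y
x(16 - 41) = y(41 - 78)
x/y = (78 - 41)/(41 - 16) = 37/25
Simplify: 37:25
= 37:25

37:25


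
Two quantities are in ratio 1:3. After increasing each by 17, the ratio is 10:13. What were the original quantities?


Let A = 1k, B = 3k.
(1k + 17) / (3k + 17) = 10/13
Cross-multiply: 13(1k + 17) = 10(3k + 17)
13k + 221 = 30k + 170
13k - 30k = 170 - 221
-17k = -51
k = -51/-17 = 3
A = 1×3 = 3, B = 3×3 = 9
= A = 3, B = 9

A = 3, B = 9


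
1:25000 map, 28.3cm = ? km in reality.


Real distance = map distance × scale
= 28.3cm × 25000
= 707500 cm = 7075.0 m
= 7.075 km

7.075 km


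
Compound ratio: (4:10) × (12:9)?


Compound ratio = (4×12) : (10×9)
= 48:90
GCD = 6
= 8:15

8:15


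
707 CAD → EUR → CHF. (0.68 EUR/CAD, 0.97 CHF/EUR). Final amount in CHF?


Step 1: 707 CAD × 0.68 = 480.76 EUR
Step 2: 480.76 EUR × 0.97 = 466.34 CHF
Implied rate CAD→CHF = 0.68 × 0.97 = 0.6596
= 466.34 CHF

466.34 CHF


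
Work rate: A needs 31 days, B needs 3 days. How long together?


Rate of A = 1/31 per day
Rate of B = 1/3 per day
Combined rate = 1/31 + 1/3 = 34/93 ≈ 0.3656 per day
Days = 1 / combined rate = 93/34
≈ 2.74 days

2.74 days


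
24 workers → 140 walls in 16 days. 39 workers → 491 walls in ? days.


Days ∝ work / workers, so d₂ = d₁ × (m₁/m₂) × (w₂/w₁)
Workers factor (inverse): 24/39 ≈ 0.6154
Work factor (direct): 491/140 ≈ 3.5071
d₂ = 16 × 24/39 × 491/140 = (16 × 24 × 491) / (39 × 140) = 188544/5460
≈ 34.53 days

34.53 days


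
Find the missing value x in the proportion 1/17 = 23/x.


Cross multiply: 1 × x = 17 × 23
1x = 391
x = 391 / 1
= 391.00

391.00


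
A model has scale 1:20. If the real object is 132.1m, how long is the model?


Model size = real / scale
= 132.1 / 20
= 6.6050 m

6.6050 m


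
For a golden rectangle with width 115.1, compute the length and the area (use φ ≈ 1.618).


φ = (1 + √5) / 2 ≈ 1.618
Length = width × φ = 115.1 × 1.618 = 186.2318
≈ 186.23
Area = width × length = 115.1 × 186.2318 = 21435.28018 ≈ 21435.28
= Length: 186.23, Area: 21435.28

Length: 186.23, Area: 21435.28


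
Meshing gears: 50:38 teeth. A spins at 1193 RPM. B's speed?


Gear ratio = 50:38 = 25:19
RPM_B = RPM_A × (teeth_A / teeth_B)
= 1193 × (50/38)
= 1569.7 RPM

1569.7 RPM


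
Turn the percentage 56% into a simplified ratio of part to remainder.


56% means 56 parts out of 100; remainder = 44
Part : remainder = 56:44
GCD = 4
= 14:11

14:11


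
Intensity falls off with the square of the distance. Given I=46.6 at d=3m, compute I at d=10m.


I₁d₁² = I₂d₂²
I₂ = I₁ × (d₁/d₂)²
= 46.6 × (3/10)²
= 46.6 × 9/100
= 419.4/100
= 4.1940

4.1940


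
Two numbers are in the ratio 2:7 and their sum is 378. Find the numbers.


Let A = 2k, B = 7k.
2k + 7k = 378
9k = 378 → k = 378/9 = 42
A = 2×42 = 84, B = 7×42 = 294
= A = 84, B = 294

A = 84, B = 294


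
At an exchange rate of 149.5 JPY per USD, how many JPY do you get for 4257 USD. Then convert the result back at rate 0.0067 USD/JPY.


Amount × rate = 4257 × 149.5 = 636421.50 JPY
Round-trip: 636421.50 × 0.0067 = 4264.02 USD
= 636421.50 JPY, then 4264.02 USD

636421.50 JPY, then 4264.02 USD


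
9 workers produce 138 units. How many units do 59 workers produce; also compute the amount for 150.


Direct proportion: y/x = constant
k = 138/9 ≈ 15.3333
y at x=59: k × 59 = 138 × 59 / 9 = 8142/9 ≈ 904.67
y at x=150: k × 150 = 138 × 150 / 9 = 20700/9 = 2300.00
= 904.67 and 2300.00

904.67 and 2300.00


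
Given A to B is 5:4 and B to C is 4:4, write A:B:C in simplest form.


Match B: multiply A:B by 4 → 20:16
Multiply B:C by 4 → 16:16
Combined: 20:16:16
GCD = 4
= 5:4:4

5:4:4


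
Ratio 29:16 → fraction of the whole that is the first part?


Total parts = 29 + 16 = 45
First part: 29/45 = 29/45
= 29/45

29/45


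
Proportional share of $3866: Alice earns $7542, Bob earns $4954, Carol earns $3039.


Total income = 7542 + 4954 + 3039 = $15535
Alice: $3866 × 7542/15535 = $1876.88
Bob: $3866 × 4954/15535 = $1232.84
Carol: $3866 × 3039/15535 = $756.28
= Alice: $1876.88, Bob: $1232.84, Carol: $756.28

Alice: $1876.88, Bob: $1232.84, Carol: $756.28


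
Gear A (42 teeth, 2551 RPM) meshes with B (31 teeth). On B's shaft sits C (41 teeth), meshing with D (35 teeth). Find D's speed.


Stage 1: RPM_B = RPM_A × t_A/t_B = 2551 × 42/31 = 107142/31 ≈ 3456.19
B and C share a shaft → RPM_C = RPM_B
Stage 2: RPM_D = RPM_C × t_C/t_D = RPM_A × (t_A×t_C)/(t_B×t_D)
Overall ratio = (42×41)/(31×35) = 1722/1085
RPM_D = 2551 × 1722/1085 = 4392822/1085
≈ 4048.68 RPM

4048.68 RPM


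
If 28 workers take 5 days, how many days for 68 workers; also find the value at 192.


Inverse proportion: x × y = constant
k = 28 × 5 = 140
At x=68: k/68 = 2.06
At x=192: k/192 = 0.73
= 2.06 and 0.73

2.06 and 0.73


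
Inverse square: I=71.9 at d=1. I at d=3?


I₁d₁² = I₂d₂²
I₂ = I₁ × (d₁/d₂)²
= 71.9 × (1/3)²
= 71.9 × 1/9
= 71.9/9
≈ 7.9889

7.9889


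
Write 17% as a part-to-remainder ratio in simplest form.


17% means 17 parts out of 100; remainder = 83
Part : remainder = 17:83
GCD = 1
= 17:83

17:83


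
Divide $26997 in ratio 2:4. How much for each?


Total parts = 2 + 4 = 6
Part 1: 26997 × 2/6 = 8999.00
Part 2: 26997 × 4/6 = 17998.00
= Part 1: $8999.00, Part 2: $17998.00

Part 1: $8999.00, Part 2: $17998.00


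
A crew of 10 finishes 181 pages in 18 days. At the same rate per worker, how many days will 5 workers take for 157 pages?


Days ∝ work / workers, so d₂ = d₁ × (m₁/m₂) × (w₂/w₁)
Workers factor (inverse): 10/5 = 2.0000
Work factor (direct): 157/181 ≈ 0.8674
d₂ = 18 × 10/5 × 157/181 = (18 × 10 × 157) / (5 × 181) = 28260/905
≈ 31.23 days

31.23 days


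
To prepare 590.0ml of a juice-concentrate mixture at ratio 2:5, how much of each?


Total parts = 2 + 5 = 7
juice: 590.0 × 2/7 = 168.6ml
concentrate: 590.0 × 5/7 = 421.4ml
= 168.6ml and 421.4ml

168.6ml and 421.4ml


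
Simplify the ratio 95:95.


GCD(95, 95) = 95
95/95 : 95/95
= 1:1

1:1


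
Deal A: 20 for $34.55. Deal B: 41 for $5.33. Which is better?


Deal A: $34.55/20 = $1.7275/unit
Deal B: $5.33/41 = $0.1300/unit
B is cheaper per unit
= Deal B

Deal B


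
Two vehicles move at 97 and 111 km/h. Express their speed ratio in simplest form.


Ratio = 97:111
GCD = 1
Simplified = 97:111
Time ratio (same distance) = 111:97
Speed ratio = 97:111

97:111


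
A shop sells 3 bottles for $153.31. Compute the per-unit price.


Unit rate = total / quantity
= 153.31 / 3
= $51.10 per unit

$51.10 per unit


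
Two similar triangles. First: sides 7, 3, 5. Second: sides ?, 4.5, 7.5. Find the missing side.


Scale factor = 4.5/3 = 1.5
Missing side = 7 × 1.5
= 10.5

10.5


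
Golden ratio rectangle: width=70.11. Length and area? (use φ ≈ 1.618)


φ = (1 + √5) / 2 ≈ 1.618
Length = width × φ = 70.11 × 1.618 = 113.43798
≈ 113.44
Area = width × length = 70.11 × 113.43798 = 7953.1367778 ≈ 7953.14
= Length: 113.44, Area: 7953.14

Length: 113.44, Area: 7953.14


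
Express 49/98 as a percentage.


Percentage = (part / whole) × 100
= (49 / 98) × 100
= 50.00%

50.00%


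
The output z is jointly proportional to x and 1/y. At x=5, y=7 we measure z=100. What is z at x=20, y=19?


z = k·x/y
Solve for k using the known point: k = z·y/x = 100×7/5 = 700/5 = 140.0000
Now evaluate at x=20, y=19:
z = k × 20 / 19 = (700 × 20) / (5 × 19) = 14000/95
≈ 147.3684

147.3684


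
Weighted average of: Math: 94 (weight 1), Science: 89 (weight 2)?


Numerator = 94×1 + 89×2
= 94 + 178
= 272
Total weight = 3
Weighted avg = 272/3
= 90.67

90.67


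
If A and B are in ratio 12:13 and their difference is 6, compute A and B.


Let A = 12k, B = 13k.
13k - 12k = 6
1k = 6 → k = 6/1 = 6
A = 12×6 = 72, B = 13×6 = 78
= A = 72, B = 78

A = 72, B = 78


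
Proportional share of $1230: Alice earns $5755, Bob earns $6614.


Total income = 5755 + 6614 = $12369
Alice: $1230 × 5755/12369 = $572.29
Bob: $1230 × 6614/12369 = $657.71
= Alice: $572.29, Bob: $657.71

Alice: $572.29, Bob: $657.71


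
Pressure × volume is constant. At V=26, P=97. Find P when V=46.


Inverse proportion: x × y = constant
k = 26 × 97 = 2522
y₂ = k / 46 = 2522 / 46
= 54.83

54.83


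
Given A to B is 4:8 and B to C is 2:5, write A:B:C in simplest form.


Match B: multiply A:B by 2 → 8:16
Multiply B:C by 8 → 16:40
Combined: 8:16:40
GCD = 8
= 1:2:5

1:2:5


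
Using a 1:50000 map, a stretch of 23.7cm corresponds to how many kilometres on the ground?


Real distance = map distance × scale
= 23.7cm × 50000
= 1185000 cm = 11850.0 m
= 11.850 km

11.850 km


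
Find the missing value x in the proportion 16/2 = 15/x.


Cross multiply: 16 × x = 2 × 15
16x = 30
x = 30 / 16
= 1.88

1.88


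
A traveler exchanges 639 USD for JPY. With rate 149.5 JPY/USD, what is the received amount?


Amount × rate = 639 × 149.5
= 95530.50 JPY

95530.50 JPY


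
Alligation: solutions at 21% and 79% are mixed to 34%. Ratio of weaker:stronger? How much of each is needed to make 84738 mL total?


Let x parts of 21% mix with y parts of 79%.
21x + 79y = 34(x + y)
21x + 79y = 34x + 34y
x(21 - 34) = y(34 - 79)
x/y = (79 - 34)/(34 - 21) = 45/13
Simplify: 45:13
Total parts = 58; one part = 84738/58 = 1461.00 mL
21% solution: 45×1461.00 = 65745.00 mL
79% solution: 13×1461.00 = 18993.00 mL
= ratio 45:13; 65745.00 mL and 18993.00 mL

ratio 45:13; 65745.00 mL and 18993.00 mL


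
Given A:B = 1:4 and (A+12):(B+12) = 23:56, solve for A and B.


Let A = 1k, B = 4k.
(1k + 12) / (4k + 12) = 23/56
Cross-multiply: 56(1k + 12) = 23(4k + 12)
56k + 672 = 92k + 276
56k - 92k = 276 - 672
-36k = -396
k = -396/-36 = 11
A = 1×11 = 11, B = 4×11 = 44
= A = 11, B = 44

A = 11, B = 44


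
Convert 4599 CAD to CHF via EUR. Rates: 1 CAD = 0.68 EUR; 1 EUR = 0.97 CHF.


Step 1: 4599 CAD × 0.68 = 3127.32 EUR
Step 2: 3127.32 EUR × 0.97 = 3033.50 CHF
Implied rate CAD→CHF = 0.68 × 0.97 = 0.6596
= 3033.50 CHF

3033.50 CHF
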